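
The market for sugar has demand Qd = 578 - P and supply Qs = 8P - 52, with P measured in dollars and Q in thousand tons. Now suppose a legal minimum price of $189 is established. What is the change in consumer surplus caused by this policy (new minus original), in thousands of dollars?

-53371.5

Setting quantity demanded equal to quantity supplied, 578 - P = 8P - 52, gives P* = 70 and Q* = 508.
Since 189 > 70, the floor is binding.
At P = 189: Qd = 578 - 189 = 389 and Qs = 8·189 - 52 = 1460.
Consumer surplus without the control is ½ · (578 - 70) · 508 = 129032.
With the floor, consumers buy 389 units at 189, so CS = ½ · (578 - 189) · 389 = 75660.5.
Change in consumer surplus = 75660.5 - 129032 = -53371.5.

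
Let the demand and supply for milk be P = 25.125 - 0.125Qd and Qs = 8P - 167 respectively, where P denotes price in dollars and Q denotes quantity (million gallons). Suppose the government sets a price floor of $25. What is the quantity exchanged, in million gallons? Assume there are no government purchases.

Rearranging demand gives Qd = 201 - 8P. Equilibrium: 201 - 8P = 8P - 167, so 368 = 16P and P* = 23, Q* = 17.
Because the floor (25) lies above the market-clearing price, it is binding.
At P = 25: Qd = 201 - 8·25 = 1 and Qs = 8·25 - 167 = 33.
The quantity actually transacted is the short side, demand: 1.

1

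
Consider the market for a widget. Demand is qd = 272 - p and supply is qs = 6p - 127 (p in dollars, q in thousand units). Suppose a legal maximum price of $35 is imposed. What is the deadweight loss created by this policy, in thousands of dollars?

Equilibrium: 272 - p = 6p - 127, so 399 = 7p and p* = 57, q* = 215.
Since 35 < 57, the ceiling is binding.
At p = 35: qd = 272 - 35 = 237 and qs = 6·35 - 127 = 83.
Quantity traded falls to 83. At q = 83 the demand price is 272 - 83 = 189 and the supply price is (127 + 83)/6 = 35.
Deadweight loss = ½ · (189 - 35) · (215 - 83) = ½ · 154 · 132 = 10164.

10164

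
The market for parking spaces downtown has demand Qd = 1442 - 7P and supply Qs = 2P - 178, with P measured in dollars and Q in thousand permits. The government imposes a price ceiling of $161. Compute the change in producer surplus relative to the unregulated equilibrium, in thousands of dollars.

Without the control the market clears where 1442 - 7P = 2P - 178, i.e. P* = 180 and Q* = 182.
Since 161 < 180, the ceiling is binding.
At P = 161: Qd = 1442 - 7·161 = 315 and Qs = 2·161 - 178 = 144.
Producer surplus without the control is ½ · (180 - 89) · 182 = 8281.
With the ceiling, producers sell 144 units at 161, so PS = ½ · (161 - 89) · 144 = 5184.
Change in producer surplus = 5184 - 8281 = -3097.

-3097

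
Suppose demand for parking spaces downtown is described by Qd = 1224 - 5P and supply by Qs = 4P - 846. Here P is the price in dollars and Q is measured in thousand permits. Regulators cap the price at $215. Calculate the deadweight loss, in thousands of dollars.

Without the control the market clears where 1224 - 5P = 4P - 846, i.e. P* = 230 and Q* = 74.
Since 215 < 230, the ceiling is binding.
At P = 215: Qd = 1224 - 5·215 = 149 and Qs = 4·215 - 846 = 14.
Quantity traded falls to 14. At Q = 14 the demand price is (1224 - 14)/5 = 242 and the supply price is (846 + 14)/4 = 215.
Deadweight loss = ½ · (242 - 215) · (74 - 14) = ½ · 27 · 60 = 810.

810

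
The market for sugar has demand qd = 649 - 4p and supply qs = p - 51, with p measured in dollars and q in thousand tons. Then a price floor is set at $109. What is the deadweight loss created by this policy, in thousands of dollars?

0

In a free market, 649 - 4p = p - 51 gives the equilibrium p* = 140, q* = 89.
The floor of 109 is below the equilibrium price 140, so it is not binding; the market clears at p* = 140, q* = 89.
Since the control does not bind, no trades are prevented and deadweight loss is zero.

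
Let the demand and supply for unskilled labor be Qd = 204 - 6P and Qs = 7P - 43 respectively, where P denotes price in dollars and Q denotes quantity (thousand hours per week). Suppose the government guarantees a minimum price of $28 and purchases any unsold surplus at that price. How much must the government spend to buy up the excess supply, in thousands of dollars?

Equilibrium: 204 - 6P = 7P - 43, so 247 = 13P and P* = 19, Q* = 90.
Because the floor (28) lies above the market-clearing price, it is binding.
At P = 28: Qd = 204 - 6·28 = 36 and Qs = 7·28 - 43 = 153.
Surplus = Qs - Qd = 117.
Government expenditure = surplus × support price = 117 × 28 = 3276.

3276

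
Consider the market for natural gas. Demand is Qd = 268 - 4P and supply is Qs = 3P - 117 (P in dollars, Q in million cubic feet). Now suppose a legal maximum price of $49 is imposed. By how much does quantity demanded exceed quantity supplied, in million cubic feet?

In a free market, 268 - 4P = 3P - 117 gives the equilibrium P* = 55, Q* = 48.
Since 49 < 55, the ceiling is binding.
At P = 49: Qd = 268 - 4·49 = 72 and Qs = 3·49 - 117 = 30.
Shortage = Qd - Qs = 72 - 30 = 42.

42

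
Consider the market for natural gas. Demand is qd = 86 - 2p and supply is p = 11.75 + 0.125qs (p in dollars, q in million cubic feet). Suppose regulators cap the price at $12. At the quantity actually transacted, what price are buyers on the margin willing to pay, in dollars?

Rearranging supply gives qs = 8p - 94. Setting quantity demanded equal to quantity supplied, 86 - 2p = 8p - 94, gives p* = 18 and q* = 50.
Because the ceiling (12) lies below the market-clearing price, it is binding.
At p = 12: qd = 86 - 2·12 = 62 and qs = 8·12 - 94 = 2.
Only 2 units reach the market. On the demand curve, the marginal buyer's willingness to pay at q = 2 is (86 - 2)/2 = 42.

42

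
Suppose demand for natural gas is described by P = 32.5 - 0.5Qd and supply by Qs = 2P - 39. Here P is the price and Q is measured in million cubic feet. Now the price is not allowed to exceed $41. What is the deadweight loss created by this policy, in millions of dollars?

Rearranging demand gives Qd = 65 - 2P. In a free market, 65 - 2P = 2P - 39 gives the equilibrium P* = 26, Q* = 13.
Since 41 is above P* = 26, the ceiling does not bind and the free-market outcome prevails.
Since the control does not bind, no trades are prevented and deadweight loss is zero.

0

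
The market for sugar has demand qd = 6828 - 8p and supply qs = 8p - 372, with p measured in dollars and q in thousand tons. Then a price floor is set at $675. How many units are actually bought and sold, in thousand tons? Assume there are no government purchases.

In a free market, 6828 - 8p = 8p - 372 gives the equilibrium p* = 450, q* = 3228.
Since 675 > 450, the floor is binding.
At p = 675: qd = 6828 - 8·675 = 1428 and qs = 8·675 - 372 = 5028.
The quantity actually transacted is the short side, demand: 1428.

1428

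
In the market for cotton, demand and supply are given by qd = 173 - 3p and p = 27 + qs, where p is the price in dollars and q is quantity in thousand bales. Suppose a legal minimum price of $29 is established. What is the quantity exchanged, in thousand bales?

23

Rearranging supply gives qs = p - 27. Setting quantity demanded equal to quantity supplied, 173 - 3p = p - 27, gives p* = 50 and q* = 23.
Since 29 is below p* = 50, the floor does not bind and the free-market outcome prevails.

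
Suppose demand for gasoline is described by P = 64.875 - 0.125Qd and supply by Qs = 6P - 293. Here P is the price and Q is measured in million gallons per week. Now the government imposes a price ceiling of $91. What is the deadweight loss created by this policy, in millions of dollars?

Rearranging demand gives Qd = 519 - 8P. In a free market, 519 - 8P = 6P - 293 gives the equilibrium P* = 58, Q* = 55.
The ceiling of 91 is above the equilibrium price 58, so it is not binding; the market clears at P* = 58, Q* = 55.
Since the control does not bind, no trades are prevented and deadweight loss is zero.

0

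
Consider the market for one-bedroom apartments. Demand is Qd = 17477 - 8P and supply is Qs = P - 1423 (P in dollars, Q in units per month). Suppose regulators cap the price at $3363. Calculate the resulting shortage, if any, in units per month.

Setting quantity demanded equal to quantity supplied, 17477 - 8P = P - 1423, gives P* = 2100 and Q* = 677.
Since 3363 is above P* = 2100, the ceiling does not bind and the free-market outcome prevails.
Since the control does not bind, there is no shortage.

0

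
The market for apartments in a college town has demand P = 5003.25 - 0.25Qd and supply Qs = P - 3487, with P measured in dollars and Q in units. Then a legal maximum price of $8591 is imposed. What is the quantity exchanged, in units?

1213

Rearranging demand gives Qd = 20013 - 4P. Equilibrium: 20013 - 4P = P - 3487, so 23500 = 5P and P* = 4700, Q* = 1213.
Since 8591 is above P* = 4700, the ceiling does not bind and the free-market outcome prevails.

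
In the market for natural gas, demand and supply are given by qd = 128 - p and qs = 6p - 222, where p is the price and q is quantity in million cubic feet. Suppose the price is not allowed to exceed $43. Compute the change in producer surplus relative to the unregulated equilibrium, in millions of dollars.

-399

In a free market, 128 - p = 6p - 222 gives the equilibrium p* = 50, q* = 78.
Since 43 < 50, the ceiling is binding.
At p = 43: qd = 128 - 43 = 85 and qs = 6·43 - 222 = 36.
Producer surplus without the control is ½ · (50 - 37) · 78 = 507.
With the ceiling, producers sell 36 units at 43, so PS = ½ · (43 - 37) · 36 = 108.
Change in producer surplus = 108 - 507 = -399.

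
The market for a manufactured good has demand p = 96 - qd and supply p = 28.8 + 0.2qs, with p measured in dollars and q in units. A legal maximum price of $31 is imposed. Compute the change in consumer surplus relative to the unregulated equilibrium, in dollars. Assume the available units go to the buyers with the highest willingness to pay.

Rearranging demand gives qd = 96 - p; rearranging supply gives qs = 5p - 144. In a free market, 96 - p = 5p - 144 gives the equilibrium p* = 40, q* = 56.
The ceiling of 31 is below the equilibrium price 40, so it binds.
At p = 31: qd = 96 - 31 = 65 and qs = 5·31 - 144 = 11.
Consumer surplus without the control is ½ · (96 - 40) · 56 = 1568.
With the ceiling, 11 units are sold at 31 (assume they go to the highest-value buyers). The demand price at q = 11 is 85, so CS = ½ · [(96 - 31) + (85 - 31)] · 11 = 654.5.
Change in consumer surplus = 654.5 - 1568 = -913.5.

-913.5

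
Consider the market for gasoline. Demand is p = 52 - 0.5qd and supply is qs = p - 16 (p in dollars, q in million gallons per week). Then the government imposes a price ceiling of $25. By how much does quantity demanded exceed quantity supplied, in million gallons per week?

Rearranging demand gives qd = 104 - 2p. Without the control the market clears where 104 - 2p = p - 16, i.e. p* = 40 and q* = 24.
Because the ceiling (25) lies below the market-clearing price, it is binding.
At p = 25: qd = 104 - 2·25 = 54 and qs = 25 - 16 = 9.
Shortage = qd - qs = 54 - 9 = 45.

45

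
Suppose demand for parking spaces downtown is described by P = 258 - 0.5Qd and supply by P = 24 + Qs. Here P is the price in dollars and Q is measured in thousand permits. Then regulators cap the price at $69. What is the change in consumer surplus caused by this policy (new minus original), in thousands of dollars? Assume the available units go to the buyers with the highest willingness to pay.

1914.75

Rearranging demand gives Qd = 516 - 2P; rearranging supply gives Qs = P - 24. Without the control the market clears where 516 - 2P = P - 24, i.e. P* = 180 and Q* = 156.
The ceiling of 69 is below the equilibrium price 180, so it binds.
At P = 69: Qd = 516 - 2·69 = 378 and Qs = 69 - 24 = 45.
Consumer surplus without the control is ½ · (258 - 180) · 156 = 6084.
With the ceiling, 45 units are sold at 69 (assume they go to the highest-value buyers). The demand price at Q = 45 is 235.5, so CS = ½ · [(258 - 69) + (235.5 - 69)] · 45 = 7998.75.
Change in consumer surplus = 7998.75 - 6084 = 1914.75.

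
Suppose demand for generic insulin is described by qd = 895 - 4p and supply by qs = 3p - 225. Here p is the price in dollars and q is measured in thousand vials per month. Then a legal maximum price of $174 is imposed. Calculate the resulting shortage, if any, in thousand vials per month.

Setting quantity demanded equal to quantity supplied, 895 - 4p = 3p - 225, gives p* = 160 and q* = 255.
The ceiling of 174 is above the equilibrium price 160, so it is not binding; the market clears at p* = 160, q* = 255.
Since the control does not bind, there is no shortage.

0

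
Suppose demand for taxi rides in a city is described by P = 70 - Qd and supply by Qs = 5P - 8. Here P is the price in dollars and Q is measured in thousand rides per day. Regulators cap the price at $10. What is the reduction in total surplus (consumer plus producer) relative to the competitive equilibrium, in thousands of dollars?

Rearranging demand gives Qd = 70 - P. Setting quantity demanded equal to quantity supplied, 70 - P = 5P - 8, gives P* = 13 and Q* = 57.
The ceiling of 10 is below the equilibrium price 13, so it binds.
At P = 10: Qd = 70 - 10 = 60 and Qs = 5·10 - 8 = 42.
Quantity traded falls to 42. At Q = 42 the demand price is 70 - 42 = 28 and the supply price is (8 + 42)/5 = 10.
Deadweight loss = ½ · (28 - 10) · (57 - 42) = ½ · 18 · 15 = 135.

135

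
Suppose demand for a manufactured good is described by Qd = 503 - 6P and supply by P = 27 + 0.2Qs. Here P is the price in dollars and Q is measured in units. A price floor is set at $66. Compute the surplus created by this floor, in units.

Rearranging supply gives Qs = 5P - 135. Setting quantity demanded equal to quantity supplied, 503 - 6P = 5P - 135, gives P* = 58 and Q* = 155.
The floor of 66 is above the equilibrium price 58, so it binds.
At P = 66: Qd = 503 - 6·66 = 107 and Qs = 5·66 - 135 = 195.
Surplus = Qs - Qd = 195 - 107 = 88.

88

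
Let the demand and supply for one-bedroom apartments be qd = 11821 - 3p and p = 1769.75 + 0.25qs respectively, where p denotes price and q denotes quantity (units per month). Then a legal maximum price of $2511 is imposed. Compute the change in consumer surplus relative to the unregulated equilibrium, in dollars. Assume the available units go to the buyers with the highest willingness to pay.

Rearranging supply gives qs = 4p - 7079. Equilibrium: 11821 - 3p = 4p - 7079, so 18900 = 7p and p* = 2700, q* = 3721.
Because the ceiling (2511) lies below the market-clearing price, it is binding.
At p = 2511: qd = 11821 - 3·2511 = 4288 and qs = 4·2511 - 7079 = 2965.
Consumer surplus without the control is ½ · (11821/3 - 2700) · 3721 = 13845841/6.
With the ceiling, 2965 units are sold at 2511 (assume they go to the highest-value buyers). The demand price at q = 2965 is 2952, so CS = ½ · [(11821/3 - 2511) + (2952 - 2511)] · 2965 = 16636615/6.
Change in consumer surplus = 16636615/6 - 13845841/6 = 465129.

465129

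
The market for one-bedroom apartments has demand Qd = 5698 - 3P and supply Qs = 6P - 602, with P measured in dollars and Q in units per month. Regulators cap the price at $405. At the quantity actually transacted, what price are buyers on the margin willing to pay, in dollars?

Without the control the market clears where 5698 - 3P = 6P - 602, i.e. P* = 700 and Q* = 3598.
The ceiling of 405 is below the equilibrium price 700, so it binds.
At P = 405: Qd = 5698 - 3·405 = 4483 and Qs = 6·405 - 602 = 1828.
Only 1828 units reach the market. On the demand curve, the marginal buyer's willingness to pay at Q = 1828 is (5698 - 1828)/3 = 1290.

1290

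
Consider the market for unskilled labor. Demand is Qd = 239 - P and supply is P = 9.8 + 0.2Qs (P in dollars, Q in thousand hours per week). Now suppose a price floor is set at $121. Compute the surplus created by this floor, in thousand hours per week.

438

Rearranging supply gives Qs = 5P - 49. Equilibrium: 239 - P = 5P - 49, so 288 = 6P and P* = 48, Q* = 191.
Since 121 > 48, the floor is binding.
At P = 121: Qd = 239 - 121 = 118 and Qs = 5·121 - 49 = 556.
Surplus = Qs - Qd = 556 - 118 = 438.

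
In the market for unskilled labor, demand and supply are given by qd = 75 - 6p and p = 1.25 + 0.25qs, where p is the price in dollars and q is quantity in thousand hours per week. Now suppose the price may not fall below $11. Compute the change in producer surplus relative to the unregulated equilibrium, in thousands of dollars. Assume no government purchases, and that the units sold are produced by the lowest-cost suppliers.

-13.5

Rearranging supply gives qs = 4p - 5. Setting quantity demanded equal to quantity supplied, 75 - 6p = 4p - 5, gives p* = 8 and q* = 27.
Because the floor (11) lies above the market-clearing price, it is binding.
At p = 11: qd = 75 - 6·11 = 9 and qs = 4·11 - 5 = 39.
Producer surplus without the control is ½ · (8 - 1.25) · 27 = 91.125.
With the floor, 9 units are sold at 11. The supply price at q = 9 is 3.5, so PS = ½ · [(11 - 1.25) + (11 - 3.5)] · 9 = 77.625.
Change in producer surplus = 77.625 - 91.125 = -13.5.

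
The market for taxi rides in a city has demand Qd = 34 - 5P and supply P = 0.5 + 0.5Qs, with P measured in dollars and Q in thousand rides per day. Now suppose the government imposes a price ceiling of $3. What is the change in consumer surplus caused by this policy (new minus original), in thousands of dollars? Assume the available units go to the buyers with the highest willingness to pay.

Rearranging supply gives Qs = 2P - 1. Equilibrium: 34 - 5P = 2P - 1, so 35 = 7P and P* = 5, Q* = 9.
Since 3 < 5, the ceiling is binding.
At P = 3: Qd = 34 - 5·3 = 19 and Qs = 2·3 - 1 = 5.
Consumer surplus without the control is ½ · (6.8 - 5) · 9 = 8.1.
With the ceiling, 5 units are sold at 3 (assume they go to the highest-value buyers). The demand price at Q = 5 is 5.8, so CS = ½ · [(6.8 - 3) + (5.8 - 3)] · 5 = 16.5.
Change in consumer surplus = 16.5 - 8.1 = 8.4.

8.4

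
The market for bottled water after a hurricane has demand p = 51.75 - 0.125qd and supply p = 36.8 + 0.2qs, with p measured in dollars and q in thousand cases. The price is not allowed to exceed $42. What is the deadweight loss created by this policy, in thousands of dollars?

Rearranging demand gives qd = 414 - 8p; rearranging supply gives qs = 5p - 184. Equilibrium: 414 - 8p = 5p - 184, so 598 = 13p and p* = 46, q* = 46.
Since 42 < 46, the ceiling is binding.
At p = 42: qd = 414 - 8·42 = 78 and qs = 5·42 - 184 = 26.
Quantity traded falls to 26. At q = 26 the demand price is (414 - 26)/8 = 48.5 and the supply price is (184 + 26)/5 = 42.
Deadweight loss = ½ · (48.5 - 42) · (46 - 26) = ½ · 6.5 · 20 = 65.

65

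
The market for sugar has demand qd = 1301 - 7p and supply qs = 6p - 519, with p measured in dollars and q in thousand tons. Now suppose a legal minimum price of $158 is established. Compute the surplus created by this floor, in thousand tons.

234

Setting quantity demanded equal to quantity supplied, 1301 - 7p = 6p - 519, gives p* = 140 and q* = 321.
The floor of 158 is above the equilibrium price 140, so it binds.
At p = 158: qd = 1301 - 7·158 = 195 and qs = 6·158 - 519 = 429.
Surplus = qs - qd = 429 - 195 = 234.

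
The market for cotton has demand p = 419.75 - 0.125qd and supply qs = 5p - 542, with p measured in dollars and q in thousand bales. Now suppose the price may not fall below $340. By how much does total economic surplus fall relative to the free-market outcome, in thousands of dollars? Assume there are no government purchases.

16640

Rearranging demand gives qd = 3358 - 8p. Setting quantity demanded equal to quantity supplied, 3358 - 8p = 5p - 542, gives p* = 300 and q* = 958.
Because the floor (340) lies above the market-clearing price, it is binding.
At p = 340: qd = 3358 - 8·340 = 638 and qs = 5·340 - 542 = 1158.
Quantity traded falls to 638. At q = 638 the demand price is (3358 - 638)/8 = 340 and the supply price is (542 + 638)/5 = 236.
Deadweight loss = ½ · (340 - 236) · (958 - 638) = ½ · 104 · 320 = 16640.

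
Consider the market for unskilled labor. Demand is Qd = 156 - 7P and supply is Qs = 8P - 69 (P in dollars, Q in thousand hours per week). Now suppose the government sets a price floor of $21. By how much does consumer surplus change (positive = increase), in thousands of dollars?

Without the control the market clears where 156 - 7P = 8P - 69, i.e. P* = 15 and Q* = 51.
Since 21 > 15, the floor is binding.
At P = 21: Qd = 156 - 7·21 = 9 and Qs = 8·21 - 69 = 99.
Consumer surplus without the control is ½ · (156/7 - 15) · 51 = 2601/14.
With the floor, consumers buy 9 units at 21, so CS = ½ · (156/7 - 21) · 9 = 81/14.
Change in consumer surplus = 81/14 - 2601/14 = -180.

-180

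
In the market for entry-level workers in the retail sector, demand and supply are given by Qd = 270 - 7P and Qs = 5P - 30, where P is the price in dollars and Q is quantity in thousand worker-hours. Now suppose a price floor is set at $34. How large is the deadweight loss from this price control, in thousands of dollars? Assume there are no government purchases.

680.4

Without the control the market clears where 270 - 7P = 5P - 30, i.e. P* = 25 and Q* = 95.
The floor of 34 is above the equilibrium price 25, so it binds.
At P = 34: Qd = 270 - 7·34 = 32 and Qs = 5·34 - 30 = 140.
Quantity traded falls to 32. At Q = 32 the demand price is (270 - 32)/7 = 34 and the supply price is (30 + 32)/5 = 12.4.
Deadweight loss = ½ · (34 - 12.4) · (95 - 32) = ½ · 21.6 · 63 = 680.4.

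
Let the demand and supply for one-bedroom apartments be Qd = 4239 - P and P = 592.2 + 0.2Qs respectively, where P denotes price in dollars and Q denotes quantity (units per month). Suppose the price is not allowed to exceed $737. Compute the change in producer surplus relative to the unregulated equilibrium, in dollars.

-871134.5

Rearranging supply gives Qs = 5P - 2961. In a free market, 4239 - P = 5P - 2961 gives the equilibrium P* = 1200, Q* = 3039.
Since 737 < 1200, the ceiling is binding.
At P = 737: Qd = 4239 - 737 = 3502 and Qs = 5·737 - 2961 = 724.
Producer surplus without the control is ½ · (1200 - 592.2) · 3039 = 923552.1.
With the ceiling, producers sell 724 units at 737, so PS = ½ · (737 - 592.2) · 724 = 52417.6.
Change in producer surplus = 52417.6 - 923552.1 = -871134.5.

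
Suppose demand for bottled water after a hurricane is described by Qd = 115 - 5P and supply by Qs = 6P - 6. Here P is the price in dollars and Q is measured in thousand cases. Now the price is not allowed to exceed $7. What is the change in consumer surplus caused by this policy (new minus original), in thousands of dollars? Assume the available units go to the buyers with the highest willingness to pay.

86.4

Without the control the market clears where 115 - 5P = 6P - 6, i.e. P* = 11 and Q* = 60.
Since 7 < 11, the ceiling is binding.
At P = 7: Qd = 115 - 5·7 = 80 and Qs = 6·7 - 6 = 36.
Consumer surplus without the control is ½ · (23 - 11) · 60 = 360.
With the ceiling, 36 units are sold at 7 (assume they go to the highest-value buyers). The demand price at Q = 36 is 15.8, so CS = ½ · [(23 - 7) + (15.8 - 7)] · 36 = 446.4.
Change in consumer surplus = 446.4 - 360 = 86.4.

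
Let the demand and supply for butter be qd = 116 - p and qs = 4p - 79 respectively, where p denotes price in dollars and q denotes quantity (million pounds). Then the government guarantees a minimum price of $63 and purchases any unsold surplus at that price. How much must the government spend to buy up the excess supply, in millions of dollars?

7560

Equilibrium: 116 - p = 4p - 79, so 195 = 5p and p* = 39, q* = 77.
Since 63 > 39, the floor is binding.
At p = 63: qd = 116 - 63 = 53 and qs = 4·63 - 79 = 173.
Surplus = qs - qd = 120.
Government expenditure = surplus × support price = 120 × 63 = 7560.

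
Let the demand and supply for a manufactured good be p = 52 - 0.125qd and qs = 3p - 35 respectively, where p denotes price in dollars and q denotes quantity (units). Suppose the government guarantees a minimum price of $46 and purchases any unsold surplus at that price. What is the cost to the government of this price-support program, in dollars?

Rearranging demand gives qd = 416 - 8p. Without the control the market clears where 416 - 8p = 3p - 35, i.e. p* = 41 and q* = 88.
The floor of 46 is above the equilibrium price 41, so it binds.
At p = 46: qd = 416 - 8·46 = 48 and qs = 3·46 - 35 = 103.
Surplus = qs - qd = 55.
Government expenditure = surplus × support price = 55 × 46 = 2530.

2530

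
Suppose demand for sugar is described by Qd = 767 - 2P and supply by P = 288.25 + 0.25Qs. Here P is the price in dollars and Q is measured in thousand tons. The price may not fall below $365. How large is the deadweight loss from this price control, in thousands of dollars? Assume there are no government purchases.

Rearranging supply gives Qs = 4P - 1153. Equilibrium: 767 - 2P = 4P - 1153, so 1920 = 6P and P* = 320, Q* = 127.
Since 365 > 320, the floor is binding.
At P = 365: Qd = 767 - 2·365 = 37 and Qs = 4·365 - 1153 = 307.
Quantity traded falls to 37. At Q = 37 the demand price is (767 - 37)/2 = 365 and the supply price is (1153 + 37)/4 = 297.5.
Deadweight loss = ½ · (365 - 297.5) · (127 - 37) = ½ · 67.5 · 90 = 3037.5.

3037.5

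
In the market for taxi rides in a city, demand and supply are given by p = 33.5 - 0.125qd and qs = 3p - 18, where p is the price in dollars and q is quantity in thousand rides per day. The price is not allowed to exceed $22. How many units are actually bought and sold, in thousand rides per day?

Rearranging demand gives qd = 268 - 8p. In a free market, 268 - 8p = 3p - 18 gives the equilibrium p* = 26, q* = 60.
Because the ceiling (22) lies below the market-clearing price, it is binding.
At p = 22: qd = 268 - 8·22 = 92 and qs = 3·22 - 18 = 48.
The quantity actually transacted is the short side, supply: 48.

48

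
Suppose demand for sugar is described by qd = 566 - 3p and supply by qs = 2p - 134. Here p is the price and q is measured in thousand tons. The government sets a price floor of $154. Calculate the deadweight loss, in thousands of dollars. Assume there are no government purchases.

735

Equilibrium: 566 - 3p = 2p - 134, so 700 = 5p and p* = 140, q* = 146.
Because the floor (154) lies above the market-clearing price, it is binding.
At p = 154: qd = 566 - 3·154 = 104 and qs = 2·154 - 134 = 174.
Quantity traded falls to 104. At q = 104 the demand price is (566 - 104)/3 = 154 and the supply price is (134 + 104)/2 = 119.
Deadweight loss = ½ · (154 - 119) · (146 - 104) = ½ · 35 · 42 = 735.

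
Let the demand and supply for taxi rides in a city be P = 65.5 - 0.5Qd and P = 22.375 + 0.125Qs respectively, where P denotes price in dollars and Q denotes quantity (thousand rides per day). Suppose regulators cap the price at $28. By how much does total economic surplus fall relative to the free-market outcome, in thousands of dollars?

180

Rearranging demand gives Qd = 131 - 2P; rearranging supply gives Qs = 8P - 179. Without the control the market clears where 131 - 2P = 8P - 179, i.e. P* = 31 and Q* = 69.
Because the ceiling (28) lies below the market-clearing price, it is binding.
At P = 28: Qd = 131 - 2·28 = 75 and Qs = 8·28 - 179 = 45.
Quantity traded falls to 45. At Q = 45 the demand price is (131 - 45)/2 = 43 and the supply price is (179 + 45)/8 = 28.
Deadweight loss = ½ · (43 - 28) · (69 - 45) = ½ · 15 · 24 = 180.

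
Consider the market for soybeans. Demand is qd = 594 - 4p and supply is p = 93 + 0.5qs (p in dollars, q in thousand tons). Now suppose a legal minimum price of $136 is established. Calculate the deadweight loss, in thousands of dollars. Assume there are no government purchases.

216

Rearranging supply gives qs = 2p - 186. Setting quantity demanded equal to quantity supplied, 594 - 4p = 2p - 186, gives p* = 130 and q* = 74.
The floor of 136 is above the equilibrium price 130, so it binds.
At p = 136: qd = 594 - 4·136 = 50 and qs = 2·136 - 186 = 86.
Quantity traded falls to 50. At q = 50 the demand price is (594 - 50)/4 = 136 and the supply price is (186 + 50)/2 = 118.
Deadweight loss = ½ · (136 - 118) · (74 - 50) = ½ · 18 · 24 = 216.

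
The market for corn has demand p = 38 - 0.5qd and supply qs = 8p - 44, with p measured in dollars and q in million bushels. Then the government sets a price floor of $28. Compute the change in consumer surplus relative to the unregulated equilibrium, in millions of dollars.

-576

Rearranging demand gives qd = 76 - 2p. In a free market, 76 - 2p = 8p - 44 gives the equilibrium p* = 12, q* = 52.
Because the floor (28) lies above the market-clearing price, it is binding.
At p = 28: qd = 76 - 2·28 = 20 and qs = 8·28 - 44 = 180.
Consumer surplus without the control is ½ · (38 - 12) · 52 = 676.
With the floor, consumers buy 20 units at 28, so CS = ½ · (38 - 28) · 20 = 100.
Change in consumer surplus = 100 - 676 = -576.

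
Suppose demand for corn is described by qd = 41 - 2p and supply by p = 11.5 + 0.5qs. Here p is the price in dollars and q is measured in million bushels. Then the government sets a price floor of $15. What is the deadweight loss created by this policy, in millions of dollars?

0

Rearranging supply gives qs = 2p - 23. Equilibrium: 41 - 2p = 2p - 23, so 64 = 4p and p* = 16, q* = 9.
The floor of 15 is below the equilibrium price 16, so it is not binding; the market clears at p* = 16, q* = 9.
Since the control does not bind, no trades are prevented and deadweight loss is zero.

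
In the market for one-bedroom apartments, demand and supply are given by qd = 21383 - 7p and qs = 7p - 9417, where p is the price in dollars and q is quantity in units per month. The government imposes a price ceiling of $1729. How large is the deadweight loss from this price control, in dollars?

1552887

Equilibrium: 21383 - 7p = 7p - 9417, so 30800 = 14p and p* = 2200, q* = 5983.
Since 1729 < 2200, the ceiling is binding.
At p = 1729: qd = 21383 - 7·1729 = 9280 and qs = 7·1729 - 9417 = 2686.
Quantity traded falls to 2686. At q = 2686 the demand price is (21383 - 2686)/7 = 2671 and the supply price is (9417 + 2686)/7 = 1729.
Deadweight loss = ½ · (2671 - 1729) · (5983 - 2686) = ½ · 942 · 3297 = 1552887.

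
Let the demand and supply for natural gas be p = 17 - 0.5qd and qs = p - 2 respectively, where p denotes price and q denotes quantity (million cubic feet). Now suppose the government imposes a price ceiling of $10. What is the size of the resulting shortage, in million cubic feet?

Rearranging demand gives qd = 34 - 2p. Without the control the market clears where 34 - 2p = p - 2, i.e. p* = 12 and q* = 10.
Since 10 < 12, the ceiling is binding.
At p = 10: qd = 34 - 2·10 = 14 and qs = 10 - 2 = 8.
Shortage = qd - qs = 14 - 8 = 6.

6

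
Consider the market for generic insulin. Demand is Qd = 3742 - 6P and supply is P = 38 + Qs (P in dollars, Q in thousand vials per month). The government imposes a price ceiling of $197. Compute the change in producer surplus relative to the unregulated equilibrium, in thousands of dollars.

-113361.5

Rearranging supply gives Qs = P - 38. Setting quantity demanded equal to quantity supplied, 3742 - 6P = P - 38, gives P* = 540 and Q* = 502.
The ceiling of 197 is below the equilibrium price 540, so it binds.
At P = 197: Qd = 3742 - 6·197 = 2560 and Qs = 197 - 38 = 159.
Producer surplus without the control is ½ · (540 - 38) · 502 = 126002.
With the ceiling, producers sell 159 units at 197, so PS = ½ · (197 - 38) · 159 = 12640.5.
Change in producer surplus = 12640.5 - 126002 = -113361.5.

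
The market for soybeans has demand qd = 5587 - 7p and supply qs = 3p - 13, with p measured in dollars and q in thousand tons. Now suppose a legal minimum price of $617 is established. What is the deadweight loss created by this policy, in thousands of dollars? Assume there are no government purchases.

Setting quantity demanded equal to quantity supplied, 5587 - 7p = 3p - 13, gives p* = 560 and q* = 1667.
Because the floor (617) lies above the market-clearing price, it is binding.
At p = 617: qd = 5587 - 7·617 = 1268 and qs = 3·617 - 13 = 1838.
Quantity traded falls to 1268. At q = 1268 the demand price is (5587 - 1268)/7 = 617 and the supply price is (13 + 1268)/3 = 427.
Deadweight loss = ½ · (617 - 427) · (1667 - 1268) = ½ · 190 · 399 = 37905.

37905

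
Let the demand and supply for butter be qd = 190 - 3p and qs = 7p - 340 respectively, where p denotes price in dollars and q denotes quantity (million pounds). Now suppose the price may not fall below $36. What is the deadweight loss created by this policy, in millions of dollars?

0

In a free market, 190 - 3p = 7p - 340 gives the equilibrium p* = 53, q* = 31.
Since 36 is below p* = 53, the floor does not bind and the free-market outcome prevails.
Since the control does not bind, no trades are prevented and deadweight loss is zero.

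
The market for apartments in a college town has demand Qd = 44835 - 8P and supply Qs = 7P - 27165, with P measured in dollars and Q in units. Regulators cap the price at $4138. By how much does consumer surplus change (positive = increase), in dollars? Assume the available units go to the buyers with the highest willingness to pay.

-149860.25

Without the control the market clears where 44835 - 8P = 7P - 27165, i.e. P* = 4800 and Q* = 6435.
Because the ceiling (4138) lies below the market-clearing price, it is binding.
At P = 4138: Qd = 44835 - 8·4138 = 11731 and Qs = 7·4138 - 27165 = 1801.
Consumer surplus without the control is ½ · (5604.375 - 4800) · 6435 = 2588076.5625.
With the ceiling, 1801 units are sold at 4138 (assume they go to the highest-value buyers). The demand price at Q = 1801 is 5379.25, so CS = ½ · [(5604.375 - 4138) + (5379.25 - 4138)] · 1801 = 2438216.3125.
Change in consumer surplus = 2438216.3125 - 2588076.5625 = -149860.25.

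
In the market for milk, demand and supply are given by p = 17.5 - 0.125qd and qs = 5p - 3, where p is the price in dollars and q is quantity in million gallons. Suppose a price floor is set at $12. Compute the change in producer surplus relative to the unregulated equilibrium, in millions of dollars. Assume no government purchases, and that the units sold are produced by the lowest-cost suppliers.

37.6

Rearranging demand gives qd = 140 - 8p. In a free market, 140 - 8p = 5p - 3 gives the equilibrium p* = 11, q* = 52.
The floor of 12 is above the equilibrium price 11, so it binds.
At p = 12: qd = 140 - 8·12 = 44 and qs = 5·12 - 3 = 57.
Producer surplus without the control is ½ · (11 - 0.6) · 52 = 270.4.
With the floor, 44 units are sold at 12. The supply price at q = 44 is 9.4, so PS = ½ · [(12 - 0.6) + (12 - 9.4)] · 44 = 308.
Change in producer surplus = 308 - 270.4 = 37.6.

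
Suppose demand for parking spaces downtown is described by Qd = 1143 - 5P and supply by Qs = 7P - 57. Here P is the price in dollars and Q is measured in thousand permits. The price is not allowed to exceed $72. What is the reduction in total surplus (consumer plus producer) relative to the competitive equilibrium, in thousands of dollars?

Without the control the market clears where 1143 - 5P = 7P - 57, i.e. P* = 100 and Q* = 643.
Because the ceiling (72) lies below the market-clearing price, it is binding.
At P = 72: Qd = 1143 - 5·72 = 783 and Qs = 7·72 - 57 = 447.
Quantity traded falls to 447. At Q = 447 the demand price is (1143 - 447)/5 = 139.2 and the supply price is (57 + 447)/7 = 72.
Deadweight loss = ½ · (139.2 - 72) · (643 - 447) = ½ · 67.2 · 196 = 6585.6.

6585.6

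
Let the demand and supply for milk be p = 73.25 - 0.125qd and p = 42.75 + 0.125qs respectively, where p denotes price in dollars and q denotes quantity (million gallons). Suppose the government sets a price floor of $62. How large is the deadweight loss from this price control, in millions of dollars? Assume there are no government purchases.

Rearranging demand gives qd = 586 - 8p; rearranging supply gives qs = 8p - 342. Without the control the market clears where 586 - 8p = 8p - 342, i.e. p* = 58 and q* = 122.
The floor of 62 is above the equilibrium price 58, so it binds.
At p = 62: qd = 586 - 8·62 = 90 and qs = 8·62 - 342 = 154.
Quantity traded falls to 90. At q = 90 the demand price is (586 - 90)/8 = 62 and the supply price is (342 + 90)/8 = 54.
Deadweight loss = ½ · (62 - 54) · (122 - 90) = ½ · 8 · 32 = 128.

128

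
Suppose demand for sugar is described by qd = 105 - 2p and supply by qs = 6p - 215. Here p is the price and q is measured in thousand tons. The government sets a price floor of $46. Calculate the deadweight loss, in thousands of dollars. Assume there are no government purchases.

Without the control the market clears where 105 - 2p = 6p - 215, i.e. p* = 40 and q* = 25.
The floor of 46 is above the equilibrium price 40, so it binds.
At p = 46: qd = 105 - 2·46 = 13 and qs = 6·46 - 215 = 61.
Quantity traded falls to 13. At q = 13 the demand price is (105 - 13)/2 = 46 and the supply price is (215 + 13)/6 = 38.
Deadweight loss = ½ · (46 - 38) · (25 - 13) = ½ · 8 · 12 = 48.

48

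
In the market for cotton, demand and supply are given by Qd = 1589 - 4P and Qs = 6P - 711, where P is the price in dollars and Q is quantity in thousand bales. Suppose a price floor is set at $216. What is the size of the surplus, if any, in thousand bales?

Equilibrium: 1589 - 4P = 6P - 711, so 2300 = 10P and P* = 230, Q* = 669.
Since 216 is below P* = 230, the floor does not bind and the free-market outcome prevails.
Since the control does not bind, there is no surplus.

0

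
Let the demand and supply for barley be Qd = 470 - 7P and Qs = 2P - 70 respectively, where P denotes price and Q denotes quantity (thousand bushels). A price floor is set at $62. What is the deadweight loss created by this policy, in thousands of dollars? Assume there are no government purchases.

63

Equilibrium: 470 - 7P = 2P - 70, so 540 = 9P and P* = 60, Q* = 50.
Because the floor (62) lies above the market-clearing price, it is binding.
At P = 62: Qd = 470 - 7·62 = 36 and Qs = 2·62 - 70 = 54.
Quantity traded falls to 36. At Q = 36 the demand price is (470 - 36)/7 = 62 and the supply price is (70 + 36)/2 = 53.
Deadweight loss = ½ · (62 - 53) · (50 - 36) = ½ · 9 · 14 = 63.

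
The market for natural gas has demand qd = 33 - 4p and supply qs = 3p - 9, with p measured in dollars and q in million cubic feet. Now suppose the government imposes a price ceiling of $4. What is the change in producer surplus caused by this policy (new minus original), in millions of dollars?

In a free market, 33 - 4p = 3p - 9 gives the equilibrium p* = 6, q* = 9.
Because the ceiling (4) lies below the market-clearing price, it is binding.
At p = 4: qd = 33 - 4·4 = 17 and qs = 3·4 - 9 = 3.
Producer surplus without the control is ½ · (6 - 3) · 9 = 13.5.
With the ceiling, producers sell 3 units at 4, so PS = ½ · (4 - 3) · 3 = 1.5.
Change in producer surplus = 1.5 - 13.5 = -12.

-12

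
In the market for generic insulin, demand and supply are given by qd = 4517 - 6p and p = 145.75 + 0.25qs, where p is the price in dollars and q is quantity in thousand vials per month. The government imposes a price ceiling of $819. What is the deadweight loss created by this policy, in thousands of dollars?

0

Rearranging supply gives qs = 4p - 583. In a free market, 4517 - 6p = 4p - 583 gives the equilibrium p* = 510, q* = 1457.
The ceiling of 819 is above the equilibrium price 510, so it is not binding; the market clears at p* = 510, q* = 1457.
Since the control does not bind, no trades are prevented and deadweight loss is zero.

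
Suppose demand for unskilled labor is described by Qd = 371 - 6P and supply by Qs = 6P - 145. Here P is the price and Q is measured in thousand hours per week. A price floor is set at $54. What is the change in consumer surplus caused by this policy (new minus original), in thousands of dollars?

-880

In a free market, 371 - 6P = 6P - 145 gives the equilibrium P* = 43, Q* = 113.
The floor of 54 is above the equilibrium price 43, so it binds.
At P = 54: Qd = 371 - 6·54 = 47 and Qs = 6·54 - 145 = 179.
Consumer surplus without the control is ½ · (371/6 - 43) · 113 = 12769/12.
With the floor, consumers buy 47 units at 54, so CS = ½ · (371/6 - 54) · 47 = 2209/12.
Change in consumer surplus = 2209/12 - 12769/12 = -880.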